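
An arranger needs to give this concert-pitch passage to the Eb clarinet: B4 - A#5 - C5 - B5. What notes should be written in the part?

G#4 F##5 A4 G#5

Written C4 sounds as Eb4 on the Eb clarinet, so concert pitches are written a minor third down.
B4 to G#4
A#5 to F##5
C5 to A4
B5 to G#5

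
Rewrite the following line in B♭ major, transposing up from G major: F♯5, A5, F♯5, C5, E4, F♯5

A5 C6 A5 Eb5 G4 A5

G major to B♭ major up is a minor third, so every note moves up by that interval.
F#5 -> A5
A5 -> C6
F#5 -> A5
C5 -> Eb5
E4 -> G4
F#5 -> A5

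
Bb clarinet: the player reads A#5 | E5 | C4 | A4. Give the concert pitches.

G#5 D5 Bb3 G4

The Bb clarinet sounds a major second below written, so transpose each written note down a major second.
A#5 becomes G#5
E5 becomes D5
C4 becomes Bb3
A4 becomes G4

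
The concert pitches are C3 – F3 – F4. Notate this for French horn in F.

G3 C4 C5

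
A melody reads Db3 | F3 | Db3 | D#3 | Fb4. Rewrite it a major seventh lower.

Db3: a seventh down reaches E, and 11 semitones makes it Ebb2.
F3 down a major seventh is Gb2.
Db3: a seventh down reaches E, and 11 semitones makes it Ebb2.
D#3: a seventh down reaches E, and 11 semitones makes it E2.
Fb4: a seventh down reaches G, and 11 semitones makes it Gbb3.

Ebb2 Gb2 Ebb2 E2 Gbb3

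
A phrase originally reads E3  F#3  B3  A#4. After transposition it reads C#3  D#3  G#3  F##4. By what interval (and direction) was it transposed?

down a minor third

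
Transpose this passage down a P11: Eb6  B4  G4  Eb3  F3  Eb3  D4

Eb6 down a perfect eleventh is Bb4.
B4: an eleventh down reaches F, and 17 semitones makes it F#3.
G4: an eleventh down reaches D, and 17 semitones makes it D3.
Eb3 down a perfect eleventh is Bb1.
F3: an eleventh down reaches C, and 17 semitones makes it C2.
Eb3 down a perfect eleventh is Bb1.
D4 down a perfect eleventh is A2.

Bb4 F#3 D3 Bb1 C2 Bb1 A2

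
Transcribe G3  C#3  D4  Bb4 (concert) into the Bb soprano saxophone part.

A3 D#3 E4 C5

Written C4 sounds as Bb3 on the Bb soprano saxophone, so concert pitches are written a major second up.
G3 → A3
C#3 → D#3
D4 → E4
Bb4 → C5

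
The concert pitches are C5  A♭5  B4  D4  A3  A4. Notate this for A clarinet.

Eb5 Cb6 D5 F4 C4 C5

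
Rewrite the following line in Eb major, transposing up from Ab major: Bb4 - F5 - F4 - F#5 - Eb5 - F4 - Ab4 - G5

F5 C6 C5 C#6 Bb5 C5 Eb5 D6

Ab major to Eb major up is a perfect fifth, so every note moves up by that interval.
Bb4 to F5
F5 to C6
F4 to C5
F#5 to C#6
Eb5 to Bb5
F4 to C5
Ab4 to Eb5
G5 to D6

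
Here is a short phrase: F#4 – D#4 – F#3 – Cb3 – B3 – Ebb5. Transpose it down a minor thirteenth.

A#2 F##2 A#1 Eb1 D#2 Gb3

F#4: a thirteenth down reaches A, and 20 semitones makes it A#2.
D#4: a thirteenth down reaches F, and 20 semitones makes it F##2.
A minor thirteenth down from F#3 gives A#1.
A minor thirteenth down from Cb3 gives Eb1.
B3 down a minor thirteenth is D#2.
A minor thirteenth down from Ebb5 gives Gb3.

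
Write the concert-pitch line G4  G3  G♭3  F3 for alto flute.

The alto flute sounds a perfect fourth below written, so the written part must be a perfect fourth above concert — transpose each note up.
G4 gives C5
G3 gives C4
Gb3 gives Cb4
F3 gives Bb3

C5 C4 Cb4 Bb3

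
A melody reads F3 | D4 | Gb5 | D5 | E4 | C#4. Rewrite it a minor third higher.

F3 becomes Ab3
D4 becomes F4
Gb5 becomes Bbb5
D5 becomes F5
E4 becomes G4
C#4 becomes E4

Ab3 F4 Bbb5 F5 G4 E4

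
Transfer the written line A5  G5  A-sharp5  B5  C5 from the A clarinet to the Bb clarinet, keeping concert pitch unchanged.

First find concert pitch: the A clarinet sounds a minor third below written, so A5 G5 A-sharp5 B5 C5 sounds F#5 E5 F##5 G#5 A4.
Then write for Bb clarinet: it sounds a major second below written, so the part must be a major second above concert.
F#5 → G#5
E5 → F#5
F##5 → G##5
G#5 → A#5
A4 → B4

G#5 F#5 G##5 A#5 B4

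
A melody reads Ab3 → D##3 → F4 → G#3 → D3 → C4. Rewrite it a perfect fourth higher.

Db4 G##3 Bb4 C#4 G3 F4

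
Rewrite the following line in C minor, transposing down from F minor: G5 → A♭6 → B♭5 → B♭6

F minor to C minor down is a perfect fourth, so every note moves down by that interval.
G5 to D5
Ab6 to Eb6
Bb5 to F5
Bb6 to F6

D5 Eb6 F5 F6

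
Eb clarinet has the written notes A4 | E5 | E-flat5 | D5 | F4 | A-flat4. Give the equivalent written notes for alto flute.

F5 C6 Cb6 Bb5 Db5 Fb5

First find concert pitch: the Eb clarinet sounds a minor third above written, so A4 E5 E-flat5 D5 F4 A-flat4 sounds C5 G5 Gb5 F5 Ab4 Cb5.
Then write for alto flute: it sounds a perfect fourth below written, so the part must be a perfect fourth above concert.
C5 → F5
G5 → C6
Gb5 → Cb6
F5 → Bb5
Ab4 → Db5
Cb5 → Fb5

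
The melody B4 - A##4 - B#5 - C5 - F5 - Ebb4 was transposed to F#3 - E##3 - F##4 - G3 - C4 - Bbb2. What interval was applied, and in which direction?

down a perfect eleventh

From B4 to F#3 is 11 letter names — an eleventh of some quality.
F#3 to B4 is 17 semitones, which makes it a perfect eleventh; the second version is lower, so the direction is down.
Checking another pair — Ebb4 → Bbb2 — gives the same interval.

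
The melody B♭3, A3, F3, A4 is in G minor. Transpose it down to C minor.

G minor to C minor down is a perfect fifth, so every note moves down by that interval.
Bb3 becomes Eb3
A3 becomes D3
F3 becomes Bb2
A4 becomes D4

Eb3 D3 Bb2 D4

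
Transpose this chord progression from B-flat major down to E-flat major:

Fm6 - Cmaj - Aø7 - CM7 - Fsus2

Bbm6 Fmaj Dø7 FM7 Bbsus2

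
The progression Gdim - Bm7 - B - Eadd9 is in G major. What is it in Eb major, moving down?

G major down to Eb major is a major third; each chord root moves by that interval while the quality stays the same.
Gdim: root G down a major third → Eb, giving Ebdim.
Bm7: root B down a major third → G, giving Gm7.
B: root B down a major third → G, giving G.
Eadd9: root E down a major third → C, giving Cadd9.

Ebdim Gm7 G Cadd9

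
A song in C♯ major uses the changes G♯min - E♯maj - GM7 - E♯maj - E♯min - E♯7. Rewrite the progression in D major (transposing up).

Amin F#maj AbM7 F#maj F#min F#7

C♯ major up to D major is a minor second; each chord root moves by that interval while the quality stays the same.
G♯min: root G♯ up a minor second → A, giving Amin.
E♯maj: root E♯ up a minor second → F#, giving F#maj.
GM7: root G up a minor second → Ab, giving AbM7.
E♯maj: root E♯ up a minor second → F#, giving F#maj.
E♯min: root E♯ up a minor second → F#, giving F#min.
E♯7: root E♯ up a minor second → F#, giving F#7.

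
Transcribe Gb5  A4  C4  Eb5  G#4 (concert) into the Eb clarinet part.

Eb5 F#4 A3 C5 E#4

Written C4 sounds as Eb4 on the Eb clarinet, so concert pitches are written a minor third down.
Gb5 becomes Eb5
A4 becomes F#4
C4 becomes A3
Eb5 becomes C5
G#4 becomes E#4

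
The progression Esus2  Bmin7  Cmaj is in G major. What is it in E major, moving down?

C#sus2 G#min7 Amaj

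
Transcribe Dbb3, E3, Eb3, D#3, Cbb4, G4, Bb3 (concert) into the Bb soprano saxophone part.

Ebb3 F#3 F3 E#3 Dbb4 A4 C4

The Bb soprano saxophone sounds a major second below written, so the written part must be a major second above concert — transpose each note up.
Dbb3 -> Ebb3
E3 -> F#3
Eb3 -> F3
D#3 -> E#3
Cbb4 -> Dbb4
G4 -> A4
Bb3 -> C4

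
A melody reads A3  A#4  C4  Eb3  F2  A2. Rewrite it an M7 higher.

A3 -> G#4
A#4 -> G##5
C4 -> B4
Eb3 -> D4
F2 -> E3
A2 -> G#3

G#4 G##5 B4 D4 E3 G#3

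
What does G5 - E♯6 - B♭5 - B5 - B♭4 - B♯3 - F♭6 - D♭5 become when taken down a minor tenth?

E4 C##5 G4 G#4 G3 G##2 Db5 Bb3

G5 gives E4
E#6 gives C##5
Bb5 gives G4
B5 gives G#4
Bb4 gives G3
B#3 gives G##2
Fb6 gives Db5
Db5 gives Bb3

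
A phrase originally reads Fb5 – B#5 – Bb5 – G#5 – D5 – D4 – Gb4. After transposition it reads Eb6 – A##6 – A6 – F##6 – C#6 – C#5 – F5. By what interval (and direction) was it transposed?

up a major seventh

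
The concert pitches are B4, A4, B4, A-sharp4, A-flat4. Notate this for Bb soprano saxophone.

Written C4 sounds as Bb3 on the Bb soprano saxophone, so concert pitches are written a major second up.
B4 becomes C#5
A4 becomes B4
B4 becomes C#5
A#4 becomes B#4
Ab4 becomes Bb4

C#5 B4 C#5 B#4 Bb4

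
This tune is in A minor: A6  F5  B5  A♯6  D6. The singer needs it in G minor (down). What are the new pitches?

G6 Eb5 A5 G#6 C6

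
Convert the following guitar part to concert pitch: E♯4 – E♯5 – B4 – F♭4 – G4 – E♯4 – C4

E#3 E#4 B3 Fb3 G3 E#3 C3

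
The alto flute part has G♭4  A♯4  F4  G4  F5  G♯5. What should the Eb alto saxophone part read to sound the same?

Bb4 C##5 A4 B4 A5 B#5

First find concert pitch: the alto flute sounds a perfect fourth below written, so G♭4 A♯4 F4 G4 F5 G♯5 sounds Db4 E#4 C4 D4 C5 D#5.
Then write for Eb alto saxophone: it sounds a major sixth below written, so the part must be a major sixth above concert.
Db4 → Bb4
E#4 → C##5
C4 → A4
D4 → B4
C5 → A5
D#5 → B#5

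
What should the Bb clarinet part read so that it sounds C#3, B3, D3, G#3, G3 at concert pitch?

Written C4 sounds as Bb3 on the Bb clarinet, so concert pitches are written a major second up.
C#3 → D#3
B3 → C#4
D3 → E3
G#3 → A#3
G3 → A3

D#3 C#4 E3 A#3 A3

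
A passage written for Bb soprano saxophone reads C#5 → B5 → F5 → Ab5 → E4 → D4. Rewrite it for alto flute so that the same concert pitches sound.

E5 D6 Ab5 Cb6 G4 F4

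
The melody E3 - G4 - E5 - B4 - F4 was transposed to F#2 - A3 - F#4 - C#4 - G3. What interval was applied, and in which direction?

Take the first pair: E3 → F#2. E to F spans 7 letter names, so the interval is some kind of seventh.
F#2 to E3 is 10 semitones, which makes it a minor seventh; the second version is lower, so the direction is down.
Checking another pair — F4 → G3 — gives the same interval.

down a minor seventh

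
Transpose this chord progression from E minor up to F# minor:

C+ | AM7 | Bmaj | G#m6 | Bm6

E minor up to F# minor is a major second; each chord root moves by that interval while the quality stays the same.
C+: root C up a major second → D, giving D+.
AM7: root A up a major second → B, giving BM7.
Bmaj: root B up a major second → C#, giving C#maj.
G#m6: root G# up a major second → A#, giving A#m6.
Bm6: root B up a major second → C#, giving C#m6.

D+ BM7 C#maj A#m6 C#m6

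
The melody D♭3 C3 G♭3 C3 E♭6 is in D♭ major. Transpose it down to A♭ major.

Ab2 G2 Db3 G2 Bb5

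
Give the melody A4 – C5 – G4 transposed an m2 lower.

A4 down a minor second is G#4.
A minor second down from C5 gives B4.
A minor second down from G4 gives F#4.

G#4 B4 F#4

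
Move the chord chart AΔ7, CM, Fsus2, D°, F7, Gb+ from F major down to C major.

EΔ7 GM Csus2 A° C7 Db+

F major down to C major is a perfect fourth; each chord root moves by that interval while the quality stays the same.
AΔ7: root A down a perfect fourth → E, giving EΔ7.
CM: root C down a perfect fourth → G, giving GM.
Fsus2: root F down a perfect fourth → C, giving Csus2.
D°: root D down a perfect fourth → A, giving A°.
F7: root F down a perfect fourth → C, giving C7.
Gb+: root Gb down a perfect fourth → Db, giving Db+.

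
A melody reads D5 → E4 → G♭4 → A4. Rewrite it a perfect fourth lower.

D5 becomes A4
E4 becomes B3
Gb4 becomes Db4
A4 becomes E4

A4 B3 Db4 E4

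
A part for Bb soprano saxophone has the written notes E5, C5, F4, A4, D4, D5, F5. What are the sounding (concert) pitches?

D5 Bb4 Eb4 G4 C4 C5 Eb5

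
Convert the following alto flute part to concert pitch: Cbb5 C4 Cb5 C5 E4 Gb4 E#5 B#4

Written C4 on the alto flute sounds as G3, a perfect fourth lower; apply that shift to every note.
Cbb5 becomes Gbb4
C4 becomes G3
Cb5 becomes Gb4
C5 becomes G4
E4 becomes B3
Gb4 becomes Db4
E#5 becomes B#4
B#4 becomes F##4

Gbb4 G3 Gb4 G4 B3 Db4 B#4 F##4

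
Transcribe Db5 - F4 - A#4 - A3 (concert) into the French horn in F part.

Ab5 C5 E#5 E4

The French horn in F sounds a perfect fifth below written, so the written part must be a perfect fifth above concert — transpose each note up.
Db5 gives Ab5
F4 gives C5
A#4 gives E#5
A3 gives E4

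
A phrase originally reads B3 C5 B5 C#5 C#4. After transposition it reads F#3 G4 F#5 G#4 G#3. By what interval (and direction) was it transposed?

down a perfect fourth

Take the first pair: B3 → F#3. B to F spans 4 letter names, so the interval is some kind of fourth.
F#3 to B3 is 5 semitones, which makes it a perfect fourth; the second version is lower, so the direction is down.
Checking another pair — C#4 → G#3 — gives the same interval.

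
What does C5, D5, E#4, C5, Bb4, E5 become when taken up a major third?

A major third up from C5 gives E5.
A major third up from D5 gives F#5.
E#4: a third up reaches G, and 4 semitones makes it G##4.
A major third up from C5 gives E5.
A major third up from Bb4 gives D5.
A major third up from E5 gives G#5.

E5 F#5 G##4 E5 D5 G#5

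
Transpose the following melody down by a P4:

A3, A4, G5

E3 E4 D5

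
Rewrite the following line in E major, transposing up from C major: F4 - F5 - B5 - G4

A4 A5 D#6 B4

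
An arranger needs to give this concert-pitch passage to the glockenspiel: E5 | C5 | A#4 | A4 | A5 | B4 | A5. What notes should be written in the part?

E3 C3 A#2 A2 A3 B2 A3

Written C4 sounds as C6 on the glockenspiel, so concert pitches are written a perfect fifteenth down.
E5 becomes E3
C5 becomes C3
A#4 becomes A#2
A4 becomes A2
A5 becomes A3
B4 becomes B2
A5 becomes A3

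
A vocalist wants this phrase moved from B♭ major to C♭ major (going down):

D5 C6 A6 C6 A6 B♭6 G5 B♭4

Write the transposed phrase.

Eb4 Db5 Bb5 Db5 Bb5 Cb6 Ab4 Cb4

B♭ major to C♭ major down is a major seventh, so every note moves down by that interval.
D5 to Eb4
C6 to Db5
A6 to Bb5
C6 to Db5
A6 to Bb5
Bb6 to Cb6
G5 to Ab4
Bb4 to Cb4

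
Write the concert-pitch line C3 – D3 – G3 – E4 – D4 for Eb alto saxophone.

A3 B3 E4 C#5 B4

The Eb alto saxophone sounds a major sixth below written, so the written part must be a major sixth above concert — transpose each note up.
C3 to A3
D3 to B3
G3 to E4
E4 to C#5
D4 to B4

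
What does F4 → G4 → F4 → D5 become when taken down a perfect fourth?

C4 D4 C4 A4

F4 down a perfect fourth is C4.
G4: a fourth down reaches D, and 5 semitones makes it D4.
A perfect fourth down from F4 gives C4.
D5 down a perfect fourth is A4.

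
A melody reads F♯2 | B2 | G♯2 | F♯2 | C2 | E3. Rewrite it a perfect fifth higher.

C#3 F#3 D#3 C#3 G2 B3

F#2 → C#3
B2 → F#3
G#2 → D#3
F#2 → C#3
C2 → G2
E3 → B3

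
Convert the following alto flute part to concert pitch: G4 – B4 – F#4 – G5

D4 F#4 C#4 D5

The alto flute sounds a perfect fourth below written, so transpose each written note down a perfect fourth.
G4 becomes D4
B4 becomes F#4
F#4 becomes C#4
G5 becomes D5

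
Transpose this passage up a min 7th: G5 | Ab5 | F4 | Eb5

F6 Gb6 Eb5 Db6

G5 -> F6
Ab5 -> Gb6
F4 -> Eb5
Eb5 -> Db6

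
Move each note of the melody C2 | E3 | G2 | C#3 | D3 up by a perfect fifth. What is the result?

G2 B3 D3 G#3 A3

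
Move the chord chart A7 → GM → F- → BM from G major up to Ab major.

G major up to Ab major is a minor second; each chord root moves by that interval while the quality stays the same.
A7: root A up a minor second → Bb, giving Bb7.
GM: root G up a minor second → Ab, giving AbM.
F-: root F up a minor second → Gb, giving Gb-.
BM: root B up a minor second → C, giving CM.

Bb7 AbM Gb- CM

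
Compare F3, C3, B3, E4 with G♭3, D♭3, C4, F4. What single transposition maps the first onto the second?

up a minor second

From F3 to Gb3 is 2 letter names — a second of some quality.
F3 to Gb3 is 1 semitone, which makes it a minor second; the second version is higher, so the direction is up.
Checking another pair — E4 → F4 — gives the same interval.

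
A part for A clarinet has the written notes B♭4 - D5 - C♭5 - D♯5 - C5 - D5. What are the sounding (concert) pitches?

Written C4 on the A clarinet sounds as A3, a minor third lower; apply that shift to every note.
Bb4 -> G4
D5 -> B4
Cb5 -> Ab4
D#5 -> B#4
C5 -> A4
D5 -> B4

G4 B4 Ab4 B#4 A4 B4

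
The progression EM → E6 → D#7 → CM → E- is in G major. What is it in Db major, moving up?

G major up to Db major is a diminished fifth; each chord root moves by that interval while the quality stays the same.
EM: root E up a diminished fifth → Bb, giving BbM.
E6: root E up a diminished fifth → Bb, giving Bb6.
D#7: root D# up a diminished fifth → A, giving A7.
CM: root C up a diminished fifth → Gb, giving GbM.
E-: root E up a diminished fifth → Bb, giving Bb-.

BbM Bb6 A7 GbM Bb-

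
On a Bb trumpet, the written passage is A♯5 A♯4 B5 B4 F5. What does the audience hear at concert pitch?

The Bb trumpet sounds a major second below written, so transpose each written note down a major second.
A#5 gives G#5
A#4 gives G#4
B5 gives A5
B4 gives A4
F5 gives Eb5

G#5 G#4 A5 A4 Eb5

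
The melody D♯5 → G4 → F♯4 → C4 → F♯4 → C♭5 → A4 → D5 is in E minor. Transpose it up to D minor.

E minor to D minor up is a minor seventh, so every note moves up by that interval.
D#5 becomes C#6
G4 becomes F5
F#4 becomes E5
C4 becomes Bb4
F#4 becomes E5
Cb5 becomes Bbb5
A4 becomes G5
D5 becomes C6

C#6 F5 E5 Bb4 E5 Bbb5 G5 C6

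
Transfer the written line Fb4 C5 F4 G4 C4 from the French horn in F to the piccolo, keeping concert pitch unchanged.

Bbb2 F3 Bb2 C3 F2

First find concert pitch: the French horn in F sounds a perfect fifth below written, so Fb4 C5 F4 G4 C4 sounds Bbb3 F4 Bb3 C4 F3.
Then write for piccolo: it sounds a perfect octave above written, so the part must be a perfect octave below concert.
Bbb3 → Bbb2
F4 → F3
Bb3 → Bb2
C4 → C3
F3 → F2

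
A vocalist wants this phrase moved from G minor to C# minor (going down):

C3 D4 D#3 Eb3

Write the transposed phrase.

G minor to C# minor down is a diminished fifth, so every note moves down by that interval.
C3 becomes F#2
D4 becomes G#3
D#3 becomes G##2
Eb3 becomes A2

F#2 G#3 G##2 A2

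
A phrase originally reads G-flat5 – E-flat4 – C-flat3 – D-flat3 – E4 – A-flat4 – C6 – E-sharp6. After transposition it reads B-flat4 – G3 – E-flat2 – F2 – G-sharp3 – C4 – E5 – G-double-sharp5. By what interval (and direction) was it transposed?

down a minor sixth

Take the first pair: Gb5 → Bb4. G to B spans 6 letter names, so the interval is some kind of sixth.
Bb4 to Gb5 is 8 semitones, which makes it a minor sixth; the second version is lower, so the direction is down.
Checking another pair — E#6 → G##5 — gives the same interval.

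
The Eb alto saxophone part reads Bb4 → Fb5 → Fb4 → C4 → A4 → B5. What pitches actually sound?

Db4 Abb4 Abb3 Eb3 C4 D5

The Eb alto saxophone sounds a major sixth below written, so transpose each written note down a major sixth.
Bb4 to Db4
Fb5 to Abb4
Fb4 to Abb3
C4 to Eb3
A4 to C4
B5 to D5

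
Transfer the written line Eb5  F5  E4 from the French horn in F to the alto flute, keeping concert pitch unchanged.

First find concert pitch: the French horn in F sounds a perfect fifth below written, so Eb5 F5 E4 sounds Ab4 Bb4 A3.
Then write for alto flute: it sounds a perfect fourth below written, so the part must be a perfect fourth above concert.
Ab4 → Db5
Bb4 → Eb5
A3 → D4

Db5 Eb5 D4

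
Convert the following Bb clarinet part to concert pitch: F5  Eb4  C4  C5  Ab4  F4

Written C4 on the Bb clarinet sounds as Bb3, a major second lower; apply that shift to every note.
F5 gives Eb5
Eb4 gives Db4
C4 gives Bb3
C5 gives Bb4
Ab4 gives Gb4
F4 gives Eb4

Eb5 Db4 Bb3 Bb4 Gb4 Eb4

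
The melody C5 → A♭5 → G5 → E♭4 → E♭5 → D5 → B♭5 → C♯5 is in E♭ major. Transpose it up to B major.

G#5 E6 D#6 B4 B5 A#5 F#6 G##5

E♭ major to B major up is an augmented fifth, so every note moves up by that interval.
C5 gives G#5
Ab5 gives E6
G5 gives D#6
Eb4 gives B4
Eb5 gives B5
D5 gives A#5
Bb5 gives F#6
C#5 gives G##5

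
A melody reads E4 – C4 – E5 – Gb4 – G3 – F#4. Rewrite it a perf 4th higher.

A4 F4 A5 Cb5 C4 B4

E4 gives A4
C4 gives F4
E5 gives A5
Gb4 gives Cb5
G3 gives C4
F#4 gives B4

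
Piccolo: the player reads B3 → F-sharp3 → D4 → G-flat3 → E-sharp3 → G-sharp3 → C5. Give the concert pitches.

B4 F#4 D5 Gb4 E#4 G#4 C6

The piccolo sounds a perfect octave above written, so transpose each written note up a perfect octave.
B3 becomes B4
F#3 becomes F#4
D4 becomes D5
Gb3 becomes Gb4
E#3 becomes E#4
G#3 becomes G#4
C5 becomes C6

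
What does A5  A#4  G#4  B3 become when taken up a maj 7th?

G#6 G##5 F##5 A#4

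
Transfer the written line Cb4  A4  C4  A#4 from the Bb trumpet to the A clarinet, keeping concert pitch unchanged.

Dbb4 Bb4 Db4 B4

First find concert pitch: the Bb trumpet sounds a major second below written, so Cb4 A4 C4 A#4 sounds Bbb3 G4 Bb3 G#4.
Then write for A clarinet: it sounds a minor third below written, so the part must be a minor third above concert.
Bbb3 → Dbb4
G4 → Bb4
Bb3 → Db4
G#4 → B4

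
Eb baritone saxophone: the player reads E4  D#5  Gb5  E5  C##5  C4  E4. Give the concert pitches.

G2 F#3 Bbb3 G3 E#3 Eb2 G2

Written C4 on the Eb baritone saxophone sounds as Eb2, a major thirteenth lower; apply that shift to every note.
E4 -> G2
D#5 -> F#3
Gb5 -> Bbb3
E5 -> G3
C##5 -> E#3
C4 -> Eb2
E4 -> G2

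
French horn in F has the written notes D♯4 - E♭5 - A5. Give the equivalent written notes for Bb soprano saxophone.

A#3 Bb4 E5

First find concert pitch: the French horn in F sounds a perfect fifth below written, so D♯4 E♭5 A5 sounds G#3 Ab4 D5.
Then write for Bb soprano saxophone: it sounds a major second below written, so the part must be a major second above concert.
G#3 → A#3
Ab4 → Bb4
D5 → E5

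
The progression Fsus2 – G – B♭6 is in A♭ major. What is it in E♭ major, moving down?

Csus2 D F6

A♭ major down to E♭ major is a perfect fourth; each chord root moves by that interval while the quality stays the same.
Fsus2: root F down a perfect fourth → C, giving Csus2.
G: root G down a perfect fourth → D, giving D.
B♭6: root B♭ down a perfect fourth → F, giving F6.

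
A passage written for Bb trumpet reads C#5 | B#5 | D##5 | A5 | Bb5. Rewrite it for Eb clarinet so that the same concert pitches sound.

G#4 F##5 A##4 E5 F5

First find concert pitch: the Bb trumpet sounds a major second below written, so C#5 B#5 D##5 A5 Bb5 sounds B4 A#5 C##5 G5 Ab5.
Then write for Eb clarinet: it sounds a minor third above written, so the part must be a minor third below concert.
B4 → G#4
A#5 → F##5
C##5 → A##4
G5 → E5
Ab5 → F5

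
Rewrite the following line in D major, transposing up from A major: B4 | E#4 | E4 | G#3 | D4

E5 A#4 A4 C#4 G4

A major to D major up is a perfect fourth, so every note moves up by that interval.
B4 -> E5
E#4 -> A#4
E4 -> A4
G#3 -> C#4
D4 -> G4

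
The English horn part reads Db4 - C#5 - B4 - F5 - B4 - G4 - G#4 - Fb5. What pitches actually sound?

The English horn sounds a perfect fifth below written, so transpose each written note down a perfect fifth.
Db4 -> Gb3
C#5 -> F#4
B4 -> E4
F5 -> Bb4
B4 -> E4
G4 -> C4
G#4 -> C#4
Fb5 -> Bbb4

Gb3 F#4 E4 Bb4 E4 C4 C#4 Bbb4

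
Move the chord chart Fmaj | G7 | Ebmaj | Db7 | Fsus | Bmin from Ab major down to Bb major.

Gmaj A7 Fmaj Eb7 Gsus C#min

Ab major down to Bb major is a minor seventh; each chord root moves by that interval while the quality stays the same.
Fmaj: root F down a minor seventh → G, giving Gmaj.
G7: root G down a minor seventh → A, giving A7.
Ebmaj: root Eb down a minor seventh → F, giving Fmaj.
Db7: root Db down a minor seventh → Eb, giving Eb7.
Fsus: root F down a minor seventh → G, giving Gsus.
Bmin: root B down a minor seventh → C#, giving C#min.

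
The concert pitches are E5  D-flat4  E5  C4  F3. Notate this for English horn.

B5 Ab4 B5 G4 C4

Written C4 sounds as F3 on the English horn, so concert pitches are written a perfect fifth up.
E5 to B5
Db4 to Ab4
E5 to B5
C4 to G4
F3 to C4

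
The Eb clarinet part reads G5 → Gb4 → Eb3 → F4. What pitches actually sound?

Written C4 on the Eb clarinet sounds as Eb4, a minor third higher; apply that shift to every note.
G5 -> Bb5
Gb4 -> Bbb4
Eb3 -> Gb3
F4 -> Ab4

Bb5 Bbb4 Gb3 Ab4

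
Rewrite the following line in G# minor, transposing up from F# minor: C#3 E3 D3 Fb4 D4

D#3 F#3 E3 Gb4 E4

From F# up to G# is a major second; apply that to each pitch.
C#3 → D#3
E3 → F#3
D3 → E3
Fb4 → Gb4
D4 → E4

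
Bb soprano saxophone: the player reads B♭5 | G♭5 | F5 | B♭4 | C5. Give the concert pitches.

Ab5 Fb5 Eb5 Ab4 Bb4

Written C4 on the Bb soprano saxophone sounds as Bb3, a major second lower; apply that shift to every note.
Bb5 -> Ab5
Gb5 -> Fb5
F5 -> Eb5
Bb4 -> Ab4
C5 -> Bb4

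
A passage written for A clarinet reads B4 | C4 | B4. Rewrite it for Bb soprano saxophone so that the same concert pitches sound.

A#4 B3 A#4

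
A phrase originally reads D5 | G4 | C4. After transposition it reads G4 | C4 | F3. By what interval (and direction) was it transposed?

down a perfect fifth

Take the first pair: D5 → G4. D to G spans 5 letter names, so the interval is some kind of fifth.
G4 to D5 is 7 semitones, which makes it a perfect fifth; the second version is lower, so the direction is down.
Checking another pair — C4 → F3 — gives the same interval.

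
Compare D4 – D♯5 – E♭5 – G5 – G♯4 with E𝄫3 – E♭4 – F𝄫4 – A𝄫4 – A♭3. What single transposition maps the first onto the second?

down an augmented seventh

Take the first pair: D4 → Ebb3. D to E spans 7 letter names, so the interval is some kind of seventh.
Ebb3 to D4 is 12 semitones, which makes it an augmented seventh; the second version is lower, so the direction is down.
Checking another pair — G#4 → Ab3 — gives the same interval.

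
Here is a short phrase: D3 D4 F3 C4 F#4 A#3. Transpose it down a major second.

C3 C4 Eb3 Bb3 E4 G#3

A major second down from D3 gives C3.
A major second down from D4 gives C4.
F3: a second down reaches E, and 2 semitones makes it Eb3.
A major second down from C4 gives Bb3.
A major second down from F#4 gives E4.
A#3: a second down reaches G, and 2 semitones makes it G#3.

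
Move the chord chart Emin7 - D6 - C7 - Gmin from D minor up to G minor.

D minor up to G minor is a perfect fourth; each chord root moves by that interval while the quality stays the same.
Emin7: root E up a perfect fourth → A, giving Amin7.
D6: root D up a perfect fourth → G, giving G6.
C7: root C up a perfect fourth → F, giving F7.
Gmin: root G up a perfect fourth → C, giving Cmin.

Amin7 G6 F7 Cmin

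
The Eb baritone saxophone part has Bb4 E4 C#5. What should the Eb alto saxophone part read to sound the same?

Bb3 E3 C#4

First find concert pitch: the Eb baritone saxophone sounds a major thirteenth below written, so Bb4 E4 C#5 sounds Db3 G2 E3.
Then write for Eb alto saxophone: it sounds a major sixth below written, so the part must be a major sixth above concert.
Db3 → Bb3
G2 → E3
E3 → C#4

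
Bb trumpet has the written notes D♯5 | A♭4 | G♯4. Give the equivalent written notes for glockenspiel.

C#3 Gb2 F#2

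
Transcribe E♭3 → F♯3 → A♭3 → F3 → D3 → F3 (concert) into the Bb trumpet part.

The Bb trumpet sounds a major second below written, so the written part must be a major second above concert — transpose each note up.
Eb3 gives F3
F#3 gives G#3
Ab3 gives Bb3
F3 gives G3
D3 gives E3
F3 gives G3

F3 G#3 Bb3 G3 E3 G3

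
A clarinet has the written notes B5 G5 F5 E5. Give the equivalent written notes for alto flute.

First find concert pitch: the A clarinet sounds a minor third below written, so B5 G5 F5 E5 sounds G#5 E5 D5 C#5.
Then write for alto flute: it sounds a perfect fourth below written, so the part must be a perfect fourth above concert.
G#5 → C#6
E5 → A5
D5 → G5
C#5 → F#5

C#6 A5 G5 F#5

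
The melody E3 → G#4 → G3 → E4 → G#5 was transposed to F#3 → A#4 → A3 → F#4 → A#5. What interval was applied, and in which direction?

up a major second

Take the first pair: E3 → F#3. E to F spans 2 letter names, so the interval is some kind of second.
E3 to F#3 is 2 semitones, which makes it a major second; the second version is higher, so the direction is up.
Checking another pair — G#5 → A#5 — gives the same interval.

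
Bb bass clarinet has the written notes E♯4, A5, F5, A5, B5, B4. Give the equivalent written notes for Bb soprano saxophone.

E#3 A4 F4 A4 B4 B3

First find concert pitch: the Bb bass clarinet sounds a major ninth below written, so E♯4 A5 F5 A5 B5 B4 sounds D#3 G4 Eb4 G4 A4 A3.
Then write for Bb soprano saxophone: it sounds a major second below written, so the part must be a major second above concert.
D#3 → E#3
G4 → A4
Eb4 → F4
G4 → A4
A4 → B4
A3 → B3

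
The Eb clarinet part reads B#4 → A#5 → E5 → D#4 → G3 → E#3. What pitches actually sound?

D#5 C#6 G5 F#4 Bb3 G#3

The Eb clarinet sounds a minor third above written, so transpose each written note up a minor third.
B#4 to D#5
A#5 to C#6
E5 to G5
D#4 to F#4
G3 to Bb3
E#3 to G#3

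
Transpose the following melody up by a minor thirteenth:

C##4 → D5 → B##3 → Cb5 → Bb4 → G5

C##4 -> A#5
D5 -> Bb6
B##3 -> G##5
Cb5 -> Abb6
Bb4 -> Gb6
G5 -> Eb7

A#5 Bb6 G##5 Abb6 Gb6 Eb7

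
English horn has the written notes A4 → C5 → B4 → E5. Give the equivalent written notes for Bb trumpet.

E4 G4 F#4 B4

First find concert pitch: the English horn sounds a perfect fifth below written, so A4 C5 B4 E5 sounds D4 F4 E4 A4.
Then write for Bb trumpet: it sounds a major second below written, so the part must be a major second above concert.
D4 → E4
F4 → G4
E4 → F#4
A4 → B4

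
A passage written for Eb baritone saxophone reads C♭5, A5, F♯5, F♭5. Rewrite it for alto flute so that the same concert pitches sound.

Abb3 F4 D4 Dbb4

First find concert pitch: the Eb baritone saxophone sounds a major thirteenth below written, so C♭5 A5 F♯5 F♭5 sounds Ebb3 C4 A3 Abb3.
Then write for alto flute: it sounds a perfect fourth below written, so the part must be a perfect fourth above concert.
Ebb3 → Abb3
C4 → F4
A3 → D4
Abb3 → Dbb4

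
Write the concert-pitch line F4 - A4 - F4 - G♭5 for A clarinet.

Written C4 sounds as A3 on the A clarinet, so concert pitches are written a minor third up.
F4 to Ab4
A4 to C5
F4 to Ab4
Gb5 to Bbb5

Ab4 C5 Ab4 Bbb5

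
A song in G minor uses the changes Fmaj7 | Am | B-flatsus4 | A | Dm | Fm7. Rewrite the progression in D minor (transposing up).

Cmaj7 Em Fsus4 E Am Cm7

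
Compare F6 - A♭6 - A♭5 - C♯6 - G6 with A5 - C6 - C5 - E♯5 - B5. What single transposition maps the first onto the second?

down a minor sixth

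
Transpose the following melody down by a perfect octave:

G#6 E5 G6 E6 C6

G#5 E4 G5 E5 C5

G#6 down a perfect octave is G#5.
E5: an octave down reaches E, and 12 semitones makes it E4.
G6: an octave down reaches G, and 12 semitones makes it G5.
E6 down a perfect octave is E5.
C6 down a perfect octave is C5.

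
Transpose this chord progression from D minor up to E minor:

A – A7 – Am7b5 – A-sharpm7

B B7 Bm7b5 B#m7

D minor up to E minor is a major second; each chord root moves by that interval while the quality stays the same.
A: root A up a major second → B, giving B.
A7: root A up a major second → B, giving B7.
Am7b5: root A up a major second → B, giving Bm7b5.
A-sharpm7: root A-sharp up a major second → B#, giving B#m7.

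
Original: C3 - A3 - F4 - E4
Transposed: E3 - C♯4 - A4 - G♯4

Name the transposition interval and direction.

up a major third

Take the first pair: C3 → E3. C to E spans 3 letter names, so the interval is some kind of third.
C3 to E3 is 4 semitones, which makes it a major third; the second version is higher, so the direction is up.
Checking another pair — E4 → G#4 — gives the same interval.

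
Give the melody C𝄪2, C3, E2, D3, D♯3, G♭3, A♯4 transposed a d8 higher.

C##2 → C#3
C3 → Cb4
E2 → Eb3
D3 → Db4
D#3 → D4
Gb3 → Gbb4
A#4 → A5

C#3 Cb4 Eb3 Db4 D4 Gbb4 A5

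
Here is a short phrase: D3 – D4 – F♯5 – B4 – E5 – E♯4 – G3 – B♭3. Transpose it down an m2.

C#3 C#4 E#5 A#4 D#5 D##4 F#3 A3

D3 down a minor second is C#3.
D4: a second down reaches C, and 1 semitone makes it C#4.
A minor second down from F#5 gives E#5.
A minor second down from B4 gives A#4.
A minor second down from E5 gives D#5.
E#4 down a minor second is D##4.
G3: a second down reaches F, and 1 semitone makes it F#3.
Bb3 down a minor second is A3.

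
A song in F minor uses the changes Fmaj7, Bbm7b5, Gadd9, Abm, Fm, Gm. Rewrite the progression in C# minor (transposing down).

C#maj7 F#m7b5 D#add9 Em C#m D#m

F minor down to C# minor is a diminished fourth; each chord root moves by that interval while the quality stays the same.
Fmaj7: root F down a diminished fourth → C#, giving C#maj7.
Bbm7b5: root Bb down a diminished fourth → F#, giving F#m7b5.
Gadd9: root G down a diminished fourth → D#, giving D#add9.
Abm: root Ab down a diminished fourth → E, giving Em.
Fm: root F down a diminished fourth → C#, giving C#m.
Gm: root G down a diminished fourth → D#, giving D#m.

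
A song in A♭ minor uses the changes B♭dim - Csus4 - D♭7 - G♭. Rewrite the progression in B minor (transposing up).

A♭ minor up to B minor is an augmented second; each chord root moves by that interval while the quality stays the same.
B♭dim: root B♭ up an augmented second → C#, giving C#dim.
Csus4: root C up an augmented second → D#, giving D#sus4.
D♭7: root D♭ up an augmented second → E, giving E7.
G♭: root G♭ up an augmented second → A, giving A.

C#dim D#sus4 E7 A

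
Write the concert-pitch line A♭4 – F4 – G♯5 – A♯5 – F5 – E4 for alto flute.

Db5 Bb4 C#6 D#6 Bb5 A4

Written C4 sounds as G3 on the alto flute, so concert pitches are written a perfect fourth up.
Ab4 → Db5
F4 → Bb4
G#5 → C#6
A#5 → D#6
F5 → Bb5
E4 → A4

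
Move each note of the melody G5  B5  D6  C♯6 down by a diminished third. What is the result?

E#5 G##5 B#5 A##5

G5 gives E#5
B5 gives G##5
D6 gives B#5
C#6 gives A##5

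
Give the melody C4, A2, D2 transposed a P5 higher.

G4 E3 A2

A perfect fifth up from C4 gives G4.
A2 up a perfect fifth is E3.
A perfect fifth up from D2 gives A2.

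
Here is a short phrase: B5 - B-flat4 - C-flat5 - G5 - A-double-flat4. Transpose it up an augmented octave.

B#6 B5 C6 G#6 Ab5

B5 up an augmented octave is B#6.
An augmented octave up from Bb4 gives B5.
An augmented octave up from Cb5 gives C6.
G5 up an augmented octave is G#6.
Abb4 up an augmented octave is Ab5.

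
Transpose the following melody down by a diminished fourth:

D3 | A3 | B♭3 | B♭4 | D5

A diminished fourth down from D3 gives A#2.
A diminished fourth down from A3 gives E#3.
Bb3: a fourth down reaches F, and 4 semitones makes it F#3.
Bb4: a fourth down reaches F, and 4 semitones makes it F#4.
D5: a fourth down reaches A, and 4 semitones makes it A#4.

A#2 E#3 F#3 F#4 A#4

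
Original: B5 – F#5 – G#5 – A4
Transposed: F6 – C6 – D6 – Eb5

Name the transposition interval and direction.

up a diminished fifth

From B5 to F6 is 5 letter names — a fifth of some quality.
B5 to F6 is 6 semitones, which makes it a diminished fifth; the second version is higher, so the direction is up.
Checking another pair — A4 → Eb5 — gives the same interval.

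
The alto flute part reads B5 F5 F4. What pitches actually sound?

F#5 C5 C4

The alto flute sounds a perfect fourth below written, so transpose each written note down a perfect fourth.
B5 to F#5
F5 to C5
F4 to C4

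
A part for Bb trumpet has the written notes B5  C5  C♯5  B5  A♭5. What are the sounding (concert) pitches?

Written C4 on the Bb trumpet sounds as Bb3, a major second lower; apply that shift to every note.
B5 → A5
C5 → Bb4
C#5 → B4
B5 → A5
Ab5 → Gb5

A5 Bb4 B4 A5 Gb5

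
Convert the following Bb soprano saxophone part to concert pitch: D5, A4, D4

C5 G4 C4

The Bb soprano saxophone sounds a major second below written, so transpose each written note down a major second.
D5 becomes C5
A4 becomes G4
D4 becomes C4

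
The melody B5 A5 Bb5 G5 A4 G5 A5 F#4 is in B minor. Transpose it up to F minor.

F6 Eb6 Fb6 Db6 Eb5 Db6 Eb6 C5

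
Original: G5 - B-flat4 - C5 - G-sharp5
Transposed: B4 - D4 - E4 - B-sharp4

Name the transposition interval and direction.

down a minor sixth

From G5 to B4 is 6 letter names — a sixth of some quality.
B4 to G5 is 8 semitones, which makes it a minor sixth; the second version is lower, so the direction is down.
Checking another pair — G#5 → B#4 — gives the same interval.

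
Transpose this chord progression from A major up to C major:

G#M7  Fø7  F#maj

BM7 Abø7 Amaj

A major up to C major is a minor third; each chord root moves by that interval while the quality stays the same.
G#M7: root G# up a minor third → B, giving BM7.
Fø7: root F up a minor third → Ab, giving Abø7.
F#maj: root F# up a minor third → A, giving Amaj.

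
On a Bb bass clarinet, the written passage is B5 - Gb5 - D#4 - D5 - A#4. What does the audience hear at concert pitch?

Written C4 on the Bb bass clarinet sounds as Bb2, a major ninth lower; apply that shift to every note.
B5 → A4
Gb5 → Fb4
D#4 → C#3
D5 → C4
A#4 → G#3

A4 Fb4 C#3 C4 G#3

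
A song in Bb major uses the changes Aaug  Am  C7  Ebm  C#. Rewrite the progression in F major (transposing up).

Eaug Em G7 Bbm G#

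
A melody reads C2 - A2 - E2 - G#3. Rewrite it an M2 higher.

D2 B2 F#2 A#3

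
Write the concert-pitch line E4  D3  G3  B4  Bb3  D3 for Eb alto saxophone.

C#5 B3 E4 G#5 G4 B3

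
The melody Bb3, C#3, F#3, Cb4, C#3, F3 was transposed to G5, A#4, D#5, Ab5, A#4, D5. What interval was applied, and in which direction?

up a major thirteenth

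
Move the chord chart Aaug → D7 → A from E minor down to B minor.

E minor down to B minor is a perfect fourth; each chord root moves by that interval while the quality stays the same.
Aaug: root A down a perfect fourth → E, giving Eaug.
D7: root D down a perfect fourth → A, giving A7.
A: root A down a perfect fourth → E, giving E.

Eaug A7 E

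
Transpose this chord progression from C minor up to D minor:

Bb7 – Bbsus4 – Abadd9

C7 Csus4 Bbadd9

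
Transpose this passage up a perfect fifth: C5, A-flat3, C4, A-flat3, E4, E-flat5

G5 Eb4 G4 Eb4 B4 Bb5

C5 up a perfect fifth is G5.
Ab3: a fifth up reaches E, and 7 semitones makes it Eb4.
C4 up a perfect fifth is G4.
Ab3 up a perfect fifth is Eb4.
E4 up a perfect fifth is B4.
Eb5: a fifth up reaches B, and 7 semitones makes it Bb5.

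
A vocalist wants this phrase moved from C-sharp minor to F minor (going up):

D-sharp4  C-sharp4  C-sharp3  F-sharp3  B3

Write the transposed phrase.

C-sharp minor to F minor up is a diminished fourth, so every note moves up by that interval.
D#4 gives G4
C#4 gives F4
C#3 gives F3
F#3 gives Bb3
B3 gives Eb4

G4 F4 F3 Bb3 Eb4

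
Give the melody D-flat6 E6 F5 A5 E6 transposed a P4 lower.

Db6 becomes Ab5
E6 becomes B5
F5 becomes C5
A5 becomes E5
E6 becomes B5

Ab5 B5 C5 E5 B5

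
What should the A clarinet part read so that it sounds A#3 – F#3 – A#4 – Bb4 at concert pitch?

Written C4 sounds as A3 on the A clarinet, so concert pitches are written a minor third up.
A#3 → C#4
F#3 → A3
A#4 → C#5
Bb4 → Db5

C#4 A3 C#5 Db5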